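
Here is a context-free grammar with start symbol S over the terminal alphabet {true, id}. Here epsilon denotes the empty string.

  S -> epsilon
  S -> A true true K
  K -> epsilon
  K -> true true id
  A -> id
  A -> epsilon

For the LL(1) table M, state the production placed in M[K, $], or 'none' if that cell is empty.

FIRST(K) = {epsilon, true}
FIRST(A) = {epsilon, id}
FIRST(S) = {epsilon, id, true}  (via A true true K)
FOLLOW(S) includes $ since S is the start symbol.
FOLLOW(S): S appears on no right-hand side. Thus FOLLOW(S) = {$}.
FOLLOW(K): in S->A true true K, the suffix after K is empty, so FOLLOW(K) ⊇ FOLLOW(S) = {$}. Thus FOLLOW(K) = {$}.
For K -> epsilon: FIRST(epsilon) = {epsilon}, so it goes in M[K, t] for t ∈ {}; since epsilon ∈ FIRST, also for every t ∈ FOLLOW(K) = {$}.
For K -> true true id: FIRST(true true id) = {true}, so it goes in M[K, t] for t ∈ {true}.

K -> epsilon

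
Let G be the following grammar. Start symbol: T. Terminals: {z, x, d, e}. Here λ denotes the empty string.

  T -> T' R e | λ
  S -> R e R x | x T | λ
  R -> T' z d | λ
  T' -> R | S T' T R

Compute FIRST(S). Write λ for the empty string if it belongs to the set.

{λ, e, x, z}

FIRST(T): from T->T' R e we get {e, x, z}; from T->λ we get {λ}. So FIRST(T) = {λ, e, x, z}.
FIRST(S): from S->R e R x we get {e, x, z}; from S->x T we get {x}; from S->λ we get {λ}. So FIRST(S) = {λ, e, x, z}.
FIRST(R): from R->T' z d we get {e, x, z}; from R->λ we get {λ}. So FIRST(R) = {λ, e, x, z}.
FIRST(T'): from T'->R we get {λ, e, x, z}; from T'->S T' T R we get {λ, e, x, z}. So FIRST(T') = {λ, e, x, z}.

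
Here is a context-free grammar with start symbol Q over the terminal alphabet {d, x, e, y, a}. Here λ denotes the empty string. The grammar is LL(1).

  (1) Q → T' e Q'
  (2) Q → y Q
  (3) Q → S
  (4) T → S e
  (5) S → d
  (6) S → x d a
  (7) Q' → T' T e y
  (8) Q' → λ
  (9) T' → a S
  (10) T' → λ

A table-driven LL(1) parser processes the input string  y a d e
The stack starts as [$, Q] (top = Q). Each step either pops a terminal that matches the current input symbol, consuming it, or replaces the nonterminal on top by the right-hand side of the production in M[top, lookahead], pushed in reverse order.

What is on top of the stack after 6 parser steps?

d

step 1: stack=$ Q  input=y a d e $  — expand Q → y Q
step 2: stack=$ Q y  input=y a d e $  — match y
step 3: stack=$ Q  input=a d e $  — expand Q → T' e Q'
step 4: stack=$ Q' e T'  input=a d e $  — expand T' → a S
step 5: stack=$ Q' e S a  input=a d e $  — match a
step 6: stack=$ Q' e S  input=d e $  — expand S → d
Stack after step 6: $ Q' e d (top = d).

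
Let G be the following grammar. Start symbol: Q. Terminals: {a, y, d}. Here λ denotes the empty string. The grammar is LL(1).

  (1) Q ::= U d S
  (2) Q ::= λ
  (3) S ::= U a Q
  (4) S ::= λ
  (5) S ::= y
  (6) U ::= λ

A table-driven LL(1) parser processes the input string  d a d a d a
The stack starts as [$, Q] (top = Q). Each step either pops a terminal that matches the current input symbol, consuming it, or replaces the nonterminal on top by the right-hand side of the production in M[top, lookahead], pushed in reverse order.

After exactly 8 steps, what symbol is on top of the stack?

     Stack    Input          Action
  1  $ Q      d a d a d a $  expand Q ::= U d S
  2  $ S d U  d a d a d a $  expand U ::= λ
  3  $ S d    d a d a d a $  match d
  4  $ S      a d a d a $    expand S ::= U a Q
  5  $ Q a U  a d a d a $    expand U ::= λ
  6  $ Q a    a d a d a $    match a
  7  $ Q      d a d a $      expand Q ::= U d S
  8  $ S d U  d a d a $      expand U ::= λ
Stack after step 8: $ S d (top = d).

d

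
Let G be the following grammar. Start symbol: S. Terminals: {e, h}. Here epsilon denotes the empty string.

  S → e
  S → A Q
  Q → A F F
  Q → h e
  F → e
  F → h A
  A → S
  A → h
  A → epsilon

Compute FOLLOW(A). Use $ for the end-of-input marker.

{$, e, h}

FIRST(F) = {e, h}
FIRST(S) = {e, h}  (via A Q)
FIRST(A) = {epsilon, e, h}  (via S)
FIRST(Q) = {e, h}  (via A F F)
FOLLOW(S) includes $ since S is the start symbol.
FOLLOW(S): in A→S, the suffix after S is empty, so FOLLOW(S) ⊇ FOLLOW(A) = {$, e, h}. Thus FOLLOW(S) = {$, e, h}.
FOLLOW(Q): in S→A Q, the suffix after Q is empty, so FOLLOW(Q) ⊇ FOLLOW(S) = {$, e, h}. Thus FOLLOW(Q) = {$, e, h}.
FOLLOW(F): in Q→A F F (occurrence 1), F is followed by F with FIRST {e, h}; in Q→A F F (occurrence 2), the suffix after F is empty, so FOLLOW(F) ⊇ FOLLOW(Q) = {$, e, h}. Thus FOLLOW(F) = {$, e, h}.
FOLLOW(A): in S→A Q, A is followed by Q with FIRST {e, h}; in Q→A F F, A is followed by F F with FIRST {e, h}; in F→h A, the suffix after A is empty, so FOLLOW(A) ⊇ FOLLOW(F) = {$, e, h}. Thus FOLLOW(A) = {$, e, h}.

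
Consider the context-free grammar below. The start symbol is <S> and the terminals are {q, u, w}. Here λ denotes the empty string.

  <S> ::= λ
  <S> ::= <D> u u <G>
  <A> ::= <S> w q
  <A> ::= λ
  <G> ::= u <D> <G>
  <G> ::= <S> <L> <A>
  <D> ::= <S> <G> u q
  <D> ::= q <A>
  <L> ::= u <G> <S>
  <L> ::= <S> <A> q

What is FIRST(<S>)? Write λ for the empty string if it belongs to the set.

FIRST(<S>) = {λ, q, u, w}  (via <D> u u <G>)
FIRST(<A>) = {λ, q, u, w}  (via <S> w q)
FIRST(<L>) = {q, u, w}  (via <S> <A> q)
FIRST(<G>) = {q, u, w}  (via <S> <L> <A>)
FIRST(<D>) = {q, u, w}  (via <S> <G> u q)

{λ, q, u, w}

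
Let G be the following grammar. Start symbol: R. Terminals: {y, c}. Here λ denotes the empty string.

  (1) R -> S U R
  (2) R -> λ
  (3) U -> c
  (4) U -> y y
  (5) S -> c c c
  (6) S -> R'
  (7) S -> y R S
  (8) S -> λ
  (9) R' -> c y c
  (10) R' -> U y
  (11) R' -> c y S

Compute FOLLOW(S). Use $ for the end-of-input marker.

{c, y}

FIRST(U): from U->c we get {c}; from U->y y we get {y}. So FIRST(U) = {c, y}.
FIRST(R'): from R'->c y c we get {c}; from R'->U y we get {c, y}; from R'->c y S we get {c}. So FIRST(R') = {c, y}.
FIRST(S): from S->c c c we get {c}; from S->R' we get {c, y}; from S->y R S we get {y}; from S->λ we get {λ}. So FIRST(S) = {λ, c, y}.
FIRST(R): from R->S U R we get {c, y}; from R->λ we get {λ}. So FIRST(R) = {λ, c, y}.
FOLLOW(R) includes $ since R is the start symbol.
FOLLOW(R): in R->S U R, the suffix after R is empty (adds nothing new); in S->y R S, R is followed by S with FIRST {λ, c, y}; in S->y R S, the suffix after R is nullable, so FOLLOW(R) ⊇ FOLLOW(S) = {c, y}. Thus FOLLOW(R) = {$, c, y}.
FOLLOW(U): in R->S U R, U is followed by R with FIRST {λ, c, y}; in R->S U R, the suffix after U is nullable, so FOLLOW(U) ⊇ FOLLOW(R) = {$, c, y}; in R'->U y, U is followed by y with FIRST {y}. Thus FOLLOW(U) = {$, c, y}.
FOLLOW(S): in R->S U R, S is followed by U R with FIRST {c, y}; in S->y R S, the suffix after S is empty (adds nothing new); in R'->c y S, the suffix after S is empty, so FOLLOW(S) ⊇ FOLLOW(R') = {c, y}. Thus FOLLOW(S) = {c, y}.
FOLLOW(R'): in S->R', the suffix after R' is empty, so FOLLOW(R') ⊇ FOLLOW(S) = {c, y}. Thus FOLLOW(R') = {c, y}.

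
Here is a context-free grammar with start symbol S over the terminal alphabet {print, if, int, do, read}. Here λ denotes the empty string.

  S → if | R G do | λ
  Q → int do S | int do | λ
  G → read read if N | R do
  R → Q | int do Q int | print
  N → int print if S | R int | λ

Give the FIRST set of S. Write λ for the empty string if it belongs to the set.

{λ, do, if, int, print, read}

FIRST(Q) = {λ, int}
FIRST(R) = {λ, int, print}  (via Q)
FIRST(G) = {do, int, print, read}  (via R do)
FIRST(N) = {λ, int, print}  (via R int)
FIRST(S) = {λ, do, if, int, print, read}  (via R G do)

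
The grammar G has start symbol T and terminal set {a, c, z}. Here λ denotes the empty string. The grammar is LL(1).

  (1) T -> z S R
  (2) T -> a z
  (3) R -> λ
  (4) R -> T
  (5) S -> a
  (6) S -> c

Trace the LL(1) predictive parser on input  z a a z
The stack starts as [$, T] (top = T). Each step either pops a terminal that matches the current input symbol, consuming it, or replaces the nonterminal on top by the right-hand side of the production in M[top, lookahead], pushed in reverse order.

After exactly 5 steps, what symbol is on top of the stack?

T

step 1: stack=$ T  input=z a a z $  — expand T -> z S R
step 2: stack=$ R S z  input=z a a z $  — match z
step 3: stack=$ R S  input=a a z $  — expand S -> a
step 4: stack=$ R a  input=a a z $  — match a
step 5: stack=$ R  input=a z $  — expand R -> T
Stack after step 5: $ T (top = T).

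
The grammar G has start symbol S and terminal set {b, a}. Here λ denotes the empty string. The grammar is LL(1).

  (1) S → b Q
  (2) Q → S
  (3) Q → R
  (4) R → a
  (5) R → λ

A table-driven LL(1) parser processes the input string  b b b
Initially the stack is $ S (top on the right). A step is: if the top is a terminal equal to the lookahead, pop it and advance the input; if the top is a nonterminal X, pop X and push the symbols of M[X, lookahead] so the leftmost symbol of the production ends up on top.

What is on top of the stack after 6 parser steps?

S

step 1: stack=$ S  input=b b b $  — expand S → b Q
step 2: stack=$ Q b  input=b b b $  — match b
step 3: stack=$ Q  input=b b $  — expand Q → S
step 4: stack=$ S  input=b b $  — expand S → b Q
step 5: stack=$ Q b  input=b b $  — match b
step 6: stack=$ Q  input=b $  — expand Q → S
Stack after step 6: $ S (top = S).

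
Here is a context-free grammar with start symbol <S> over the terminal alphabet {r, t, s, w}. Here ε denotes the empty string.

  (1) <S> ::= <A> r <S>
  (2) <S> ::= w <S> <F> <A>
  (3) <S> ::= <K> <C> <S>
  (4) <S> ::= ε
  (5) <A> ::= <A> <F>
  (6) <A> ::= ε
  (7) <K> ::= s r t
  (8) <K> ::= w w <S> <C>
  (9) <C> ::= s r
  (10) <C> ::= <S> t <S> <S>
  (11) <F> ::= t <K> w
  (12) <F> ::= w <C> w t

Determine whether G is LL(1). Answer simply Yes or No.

No

FIRST(<S>) = {ε, r, s, t, w}
FIRST(<A>) = {ε, t, w}
FIRST(<K>) = {s, w}
FIRST(<C>) = {r, s, t, w}
FIRST(<F>) = {t, w}
FOLLOW(<S>) = {$, r, s, t, w}
FOLLOW(<A>) = {$, r, s, t, w}
FOLLOW(<K>) = {r, s, t, w}
FOLLOW(<C>) = {$, r, s, t, w}
FOLLOW(<F>) = {$, r, s, t, w}
Cell M[<A>, t] receives both <A> ::= <A> <F> and <A> ::= ε — the grammar is not LL(1).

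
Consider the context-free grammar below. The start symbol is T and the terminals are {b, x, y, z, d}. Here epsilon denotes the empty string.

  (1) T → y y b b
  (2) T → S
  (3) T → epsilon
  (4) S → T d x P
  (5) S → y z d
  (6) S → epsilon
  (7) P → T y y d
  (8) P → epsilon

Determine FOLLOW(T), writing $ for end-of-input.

{$, d, y}

FIRST(T) = {epsilon, d, y}  (via S)
FIRST(S) = {epsilon, d, y}  (via T d x P)
FIRST(P) = {epsilon, d, y}  (via T y y d)
FOLLOW(T) includes $ since T is the start symbol.
FOLLOW(T): in S→T d x P, T is followed by d x P with FIRST {d}; in P→T y y d, T is followed by y y d with FIRST {y}. Thus FOLLOW(T) = {$, d, y}.
FOLLOW(S): in T→S, the suffix after S is empty, so FOLLOW(S) ⊇ FOLLOW(T) = {$, d, y}. Thus FOLLOW(S) = {$, d, y}.
FOLLOW(P): in S→T d x P, the suffix after P is empty, so FOLLOW(P) ⊇ FOLLOW(S) = {$, d, y}. Thus FOLLOW(P) = {$, d, y}.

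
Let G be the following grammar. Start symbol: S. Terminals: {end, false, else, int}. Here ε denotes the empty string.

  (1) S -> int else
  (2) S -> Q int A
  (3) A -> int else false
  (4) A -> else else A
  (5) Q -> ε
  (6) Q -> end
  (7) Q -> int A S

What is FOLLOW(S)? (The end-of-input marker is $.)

FIRST(A) = {else, int}
FIRST(Q) = {ε, end, int}
FIRST(S) = {end, int}  (via Q int A)
FOLLOW(S) includes $ since S is the start symbol.
FOLLOW(Q): in S->Q int A, Q is followed by int A with FIRST {int}. Thus FOLLOW(Q) = {int}.
FOLLOW(S): in Q->int A S, the suffix after S is empty, so FOLLOW(S) ⊇ FOLLOW(Q) = {int}. Thus FOLLOW(S) = {$, int}.
FOLLOW(A): in S->Q int A, the suffix after A is empty, so FOLLOW(A) ⊇ FOLLOW(S) = {$, int}; in A->else else A, the suffix after A is empty (adds nothing new); in Q->int A S, A is followed by S with FIRST {end, int}. Thus FOLLOW(A) = {$, end, int}.

{$, int}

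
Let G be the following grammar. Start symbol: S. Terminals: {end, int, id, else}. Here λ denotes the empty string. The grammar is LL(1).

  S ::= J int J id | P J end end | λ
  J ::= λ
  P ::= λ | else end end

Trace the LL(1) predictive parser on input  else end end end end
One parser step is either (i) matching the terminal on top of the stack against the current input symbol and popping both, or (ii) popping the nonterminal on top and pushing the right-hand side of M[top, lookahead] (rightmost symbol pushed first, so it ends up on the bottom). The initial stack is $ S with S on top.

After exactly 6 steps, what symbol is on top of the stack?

end

     Stack                     Input                   Action
  1  $ S                       else end end end end $  expand S ::= P J end end
  2  $ end end J P             else end end end end $  expand P ::= else end end
  3  $ end end J end end else  else end end end end $  match else
  4  $ end end J end end       end end end end $       match end
  5  $ end end J end           end end end $           match end
  6  $ end end J               end end $               expand J ::= λ
Stack after step 6: $ end end (top = end).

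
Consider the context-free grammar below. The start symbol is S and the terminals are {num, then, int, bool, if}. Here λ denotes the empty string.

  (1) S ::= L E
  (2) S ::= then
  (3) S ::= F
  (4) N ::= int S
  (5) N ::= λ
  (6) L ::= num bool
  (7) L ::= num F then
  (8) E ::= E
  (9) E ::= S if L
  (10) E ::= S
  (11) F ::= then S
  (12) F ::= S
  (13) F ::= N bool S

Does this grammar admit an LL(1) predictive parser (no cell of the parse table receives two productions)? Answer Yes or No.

No

FIRST(S) = {bool, int, num, then}
FIRST(N) = {λ, int}
FIRST(L) = {num}
FIRST(E) = {bool, int, num, then}
FIRST(F) = {bool, int, num, then}
FOLLOW(S) = {$, bool, if, then}
FOLLOW(N) = {bool}
FOLLOW(L) = {$, bool, if, int, num, then}
FOLLOW(E) = {$, bool, if, then}
FOLLOW(F) = {$, bool, if, then}
Cell M[E, bool] receives both E ::= E and E ::= S if L and E ::= S — the grammar is not LL(1).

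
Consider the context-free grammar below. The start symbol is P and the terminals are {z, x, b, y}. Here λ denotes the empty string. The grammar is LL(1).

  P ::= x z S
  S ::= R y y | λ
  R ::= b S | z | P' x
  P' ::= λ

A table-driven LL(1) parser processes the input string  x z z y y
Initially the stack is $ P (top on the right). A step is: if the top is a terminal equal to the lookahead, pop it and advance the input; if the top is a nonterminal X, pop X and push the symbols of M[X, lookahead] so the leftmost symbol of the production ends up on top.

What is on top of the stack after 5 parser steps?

z

     Stack    Input        Action
  1  $ P      x z z y y $  expand P ::= x z S
  2  $ S z x  x z z y y $  match x
  3  $ S z    z z y y $    match z
  4  $ S      z y y $      expand S ::= R y y
  5  $ y y R  z y y $      expand R ::= z
Stack after step 5: $ y y z (top = z).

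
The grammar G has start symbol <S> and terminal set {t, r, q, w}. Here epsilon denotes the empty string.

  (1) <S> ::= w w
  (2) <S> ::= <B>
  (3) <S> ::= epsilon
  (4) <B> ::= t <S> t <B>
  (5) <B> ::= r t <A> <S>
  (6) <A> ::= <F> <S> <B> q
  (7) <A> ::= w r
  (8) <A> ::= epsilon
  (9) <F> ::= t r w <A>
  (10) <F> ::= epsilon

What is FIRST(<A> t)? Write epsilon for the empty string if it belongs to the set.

FIRST(<B>): from <B>::=t <S> t <B> we get {t}; from <B>::=r t <A> <S> we get {r}. So FIRST(<B>) = {r, t}.
FIRST(<F>): from <F>::=t r w <A> we get {t}; from <F>::=epsilon we get {epsilon}. So FIRST(<F>) = {epsilon, t}.
FIRST(<S>): from <S>::=w w we get {w}; from <S>::=<B> we get {r, t}; from <S>::=epsilon we get {epsilon}. So FIRST(<S>) = {epsilon, r, t, w}.
FIRST(<A>): from <A>::=<F> <S> <B> q we get {r, t, w}; from <A>::=w r we get {w}; from <A>::=epsilon we get {epsilon}. So FIRST(<A>) = {epsilon, r, t, w}.
FIRST(<A> t): take FIRST of each symbol in turn, carrying on past any symbol whose FIRST contains epsilon; result {r, t, w}.

{r, t, w}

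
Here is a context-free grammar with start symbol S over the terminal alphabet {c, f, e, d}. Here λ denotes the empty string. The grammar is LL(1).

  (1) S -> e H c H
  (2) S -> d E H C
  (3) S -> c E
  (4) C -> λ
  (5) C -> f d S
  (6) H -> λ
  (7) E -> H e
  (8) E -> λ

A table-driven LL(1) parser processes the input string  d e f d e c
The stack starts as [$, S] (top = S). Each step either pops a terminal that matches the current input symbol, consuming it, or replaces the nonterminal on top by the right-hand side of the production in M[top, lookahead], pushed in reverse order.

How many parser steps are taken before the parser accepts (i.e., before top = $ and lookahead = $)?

14

step 1: stack=$ S  input=d e f d e c $  — expand S -> d E H C
step 2: stack=$ C H E d  input=d e f d e c $  — match d
step 3: stack=$ C H E  input=e f d e c $  — expand E -> H e
step 4: stack=$ C H e H  input=e f d e c $  — expand H -> λ
step 5: stack=$ C H e  input=e f d e c $  — match e
step 6: stack=$ C H  input=f d e c $  — expand H -> λ
step 7: stack=$ C  input=f d e c $  — expand C -> f d S
step 8: stack=$ S d f  input=f d e c $  — match f
step 9: stack=$ S d  input=d e c $  — match d
step 10: stack=$ S  input=e c $  — expand S -> e H c H
step 11: stack=$ H c H e  input=e c $  — match e
step 12: stack=$ H c H  input=c $  — expand H -> λ
step 13: stack=$ H c  input=c $  — match c
step 14: stack=$ H  input=$  — expand H -> λ
Accept reached after 14 steps.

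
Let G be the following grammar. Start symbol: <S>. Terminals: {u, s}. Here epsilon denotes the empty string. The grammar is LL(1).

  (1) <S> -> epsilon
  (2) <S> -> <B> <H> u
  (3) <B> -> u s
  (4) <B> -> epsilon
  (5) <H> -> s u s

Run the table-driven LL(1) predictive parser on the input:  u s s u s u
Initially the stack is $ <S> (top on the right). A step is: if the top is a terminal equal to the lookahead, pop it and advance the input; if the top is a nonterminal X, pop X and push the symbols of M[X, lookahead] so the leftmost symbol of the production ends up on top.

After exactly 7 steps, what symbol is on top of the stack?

s

step 1: stack=$ <S>  input=u s s u s u $  — expand <S> -> <B> <H> u
step 2: stack=$ u <H> <B>  input=u s s u s u $  — expand <B> -> u s
step 3: stack=$ u <H> s u  input=u s s u s u $  — match u
step 4: stack=$ u <H> s  input=s s u s u $  — match s
step 5: stack=$ u <H>  input=s u s u $  — expand <H> -> s u s
step 6: stack=$ u s u s  input=s u s u $  — match s
step 7: stack=$ u s u  input=u s u $  — match u
Stack after step 7: $ u s (top = s).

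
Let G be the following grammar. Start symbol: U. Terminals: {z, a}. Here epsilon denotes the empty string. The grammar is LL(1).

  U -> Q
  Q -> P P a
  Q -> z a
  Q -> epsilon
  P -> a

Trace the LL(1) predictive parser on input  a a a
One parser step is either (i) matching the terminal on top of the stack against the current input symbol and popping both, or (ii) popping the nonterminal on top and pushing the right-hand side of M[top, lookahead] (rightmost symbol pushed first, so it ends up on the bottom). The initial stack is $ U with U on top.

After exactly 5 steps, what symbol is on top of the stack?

step 1: stack=$ U  input=a a a $  — expand U -> Q
step 2: stack=$ Q  input=a a a $  — expand Q -> P P a
step 3: stack=$ a P P  input=a a a $  — expand P -> a
step 4: stack=$ a P a  input=a a a $  — match a
step 5: stack=$ a P  input=a a $  — expand P -> a
Stack after step 5: $ a a (top = a).

a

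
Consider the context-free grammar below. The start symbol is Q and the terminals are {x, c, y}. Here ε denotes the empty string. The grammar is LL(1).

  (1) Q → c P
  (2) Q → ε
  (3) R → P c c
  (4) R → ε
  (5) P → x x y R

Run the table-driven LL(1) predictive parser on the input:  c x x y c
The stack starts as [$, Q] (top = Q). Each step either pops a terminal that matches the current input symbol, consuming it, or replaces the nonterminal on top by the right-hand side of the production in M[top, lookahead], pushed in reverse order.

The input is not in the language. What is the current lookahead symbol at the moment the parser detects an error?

c

     Stack      Input        Action
  1  $ Q        c x x y c $  expand Q → c P
  2  $ P c      c x x y c $  match c
  3  $ P        x x y c $    expand P → x x y R
  4  $ R y x x  x x y c $    match x
  5  $ R y x    x y c $      match x
  6  $ R y      y c $        match y
  7  $ R        c $          expand R → ε
  8  $          c $          error: stack empty but input remains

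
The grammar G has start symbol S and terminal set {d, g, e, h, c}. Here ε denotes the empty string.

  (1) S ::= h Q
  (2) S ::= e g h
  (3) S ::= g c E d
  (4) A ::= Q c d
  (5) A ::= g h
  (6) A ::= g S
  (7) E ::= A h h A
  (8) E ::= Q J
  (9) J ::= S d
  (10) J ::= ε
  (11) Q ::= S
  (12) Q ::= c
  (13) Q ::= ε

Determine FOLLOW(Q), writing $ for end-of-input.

FIRST(S): from S::=h Q we get {h}; from S::=e g h we get {e}; from S::=g c E d we get {g}. So FIRST(S) = {e, g, h}.
FIRST(J): from J::=S d we get {e, g, h}; from J::=ε we get {ε}. So FIRST(J) = {ε, e, g, h}.
FIRST(Q): from Q::=S we get {e, g, h}; from Q::=c we get {c}; from Q::=ε we get {ε}. So FIRST(Q) = {ε, c, e, g, h}.
FIRST(A): from A::=Q c d we get {c, e, g, h}; from A::=g h we get {g}; from A::=g S we get {g}. So FIRST(A) = {c, e, g, h}.
FIRST(E): from E::=A h h A we get {c, e, g, h}; from E::=Q J we get {ε, c, e, g, h}. So FIRST(E) = {ε, c, e, g, h}.
FOLLOW(S) includes $ since S is the start symbol.
FOLLOW(E): in S::=g c E d, E is followed by d with FIRST {d}. Thus FOLLOW(E) = {d}.
FOLLOW(A): in E::=A h h A (occurrence 1), A is followed by h h A with FIRST {h}; in E::=A h h A (occurrence 2), the suffix after A is empty, so FOLLOW(A) ⊇ FOLLOW(E) = {d}. Thus FOLLOW(A) = {d, h}.
FOLLOW(J): in E::=Q J, the suffix after J is empty, so FOLLOW(J) ⊇ FOLLOW(E) = {d}. Thus FOLLOW(J) = {d}.
FOLLOW(S): in A::=g S, the suffix after S is empty, so FOLLOW(S) ⊇ FOLLOW(A) = {d, h}; in J::=S d, S is followed by d with FIRST {d}; in Q::=S, the suffix after S is empty, so FOLLOW(S) ⊇ FOLLOW(Q) = {$, c, d, e, g, h}. Thus FOLLOW(S) = {$, c, d, e, g, h}.
FOLLOW(Q): in S::=h Q, the suffix after Q is empty, so FOLLOW(Q) ⊇ FOLLOW(S) = {$, c, d, e, g, h}; in A::=Q c d, Q is followed by c d with FIRST {c}; in E::=Q J, Q is followed by J with FIRST {ε, e, g, h}; in E::=Q J, the suffix after Q is nullable, so FOLLOW(Q) ⊇ FOLLOW(E) = {d}. Thus FOLLOW(Q) = {$, c, d, e, g, h}.

{$, c, d, e, g, h}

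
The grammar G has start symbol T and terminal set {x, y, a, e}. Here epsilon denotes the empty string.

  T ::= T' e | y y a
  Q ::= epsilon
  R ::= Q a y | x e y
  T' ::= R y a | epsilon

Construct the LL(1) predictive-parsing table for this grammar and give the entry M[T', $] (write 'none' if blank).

none

FIRST(Q): from Q::=epsilon we get {epsilon}. So FIRST(Q) = {epsilon}.
FIRST(R): from R::=Q a y we get {a}; from R::=x e y we get {x}. So FIRST(R) = {a, x}.
FIRST(T'): from T'::=R y a we get {a, x}; from T'::=epsilon we get {epsilon}. So FIRST(T') = {epsilon, a, x}.
FIRST(T): from T::=T' e we get {a, e, x}; from T::=y y a we get {y}. So FIRST(T) = {a, e, x, y}.
FOLLOW(T) includes $ since T is the start symbol.
FOLLOW(T'): in T::=T' e, T' is followed by e with FIRST {e}. Thus FOLLOW(T') = {e}.
For T' ::= R y a: FIRST(R y a) = {a, x}, so it goes in M[T', t] for t ∈ {a, x}.
For T' ::= epsilon: FIRST(epsilon) = {epsilon}, so it goes in M[T', t] for t ∈ {}; since epsilon ∈ FIRST, also for every t ∈ FOLLOW(T') = {e}.
None of these place a production in M[T', $].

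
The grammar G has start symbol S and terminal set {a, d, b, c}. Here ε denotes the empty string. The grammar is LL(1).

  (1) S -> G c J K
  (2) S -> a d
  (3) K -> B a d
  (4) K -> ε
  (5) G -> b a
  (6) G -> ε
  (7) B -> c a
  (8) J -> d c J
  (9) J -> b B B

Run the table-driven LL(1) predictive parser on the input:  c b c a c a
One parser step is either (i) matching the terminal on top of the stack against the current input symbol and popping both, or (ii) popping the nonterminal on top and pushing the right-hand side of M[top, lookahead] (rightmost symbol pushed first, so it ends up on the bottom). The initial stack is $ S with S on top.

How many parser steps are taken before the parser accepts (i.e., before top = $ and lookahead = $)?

      Stack      Input          Action
   1  $ S        c b c a c a $  expand S -> G c J K
   2  $ K J c G  c b c a c a $  expand G -> ε
   3  $ K J c    c b c a c a $  match c
   4  $ K J      b c a c a $    expand J -> b B B
   5  $ K B B b  b c a c a $    match b
   6  $ K B B    c a c a $      expand B -> c a
   7  $ K B a c  c a c a $      match c
   8  $ K B a    a c a $        match a
   9  $ K B      c a $          expand B -> c a
  10  $ K a c    c a $          match c
  11  $ K a      a $            match a
  12  $ K        $              expand K -> ε
Accept reached after 12 steps.

12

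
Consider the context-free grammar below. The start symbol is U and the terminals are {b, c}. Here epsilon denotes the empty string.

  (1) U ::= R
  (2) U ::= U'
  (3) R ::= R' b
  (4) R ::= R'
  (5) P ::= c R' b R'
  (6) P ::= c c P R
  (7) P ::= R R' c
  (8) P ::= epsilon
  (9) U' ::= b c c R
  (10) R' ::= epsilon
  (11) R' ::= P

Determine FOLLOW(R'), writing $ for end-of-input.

{$, b, c}

FIRST(U'): from U'::=b c c R we get {b}. So FIRST(U') = {b}.
FIRST(U): from U::=R we get {epsilon, b, c}; from U::=U' we get {b}. So FIRST(U) = {epsilon, b, c}.
FIRST(R): from R::=R' b we get {b, c}; from R::=R' we get {epsilon, b, c}. So FIRST(R) = {epsilon, b, c}.
FIRST(P): from P::=c R' b R' we get {c}; from P::=c c P R we get {c}; from P::=R R' c we get {b, c}; from P::=epsilon we get {epsilon}. So FIRST(P) = {epsilon, b, c}.
FIRST(R'): from R'::=epsilon we get {epsilon}; from R'::=P we get {epsilon, b, c}. So FIRST(R') = {epsilon, b, c}.
FOLLOW(U) includes $ since U is the start symbol.
FOLLOW(U): U appears on no right-hand side. Thus FOLLOW(U) = {$}.
FOLLOW(U'): in U::=U', the suffix after U' is empty, so FOLLOW(U') ⊇ FOLLOW(U) = {$}. Thus FOLLOW(U') = {$}.
FOLLOW(R): in U::=R, the suffix after R is empty, so FOLLOW(R) ⊇ FOLLOW(U) = {$}; in P::=c c P R, the suffix after R is empty, so FOLLOW(R) ⊇ FOLLOW(P) = {$, b, c}; in P::=R R' c, R is followed by R' c with FIRST {b, c}; in U'::=b c c R, the suffix after R is empty, so FOLLOW(R) ⊇ FOLLOW(U') = {$}. Thus FOLLOW(R) = {$, b, c}.
FOLLOW(P): in P::=c c P R, P is followed by R with FIRST {epsilon, b, c}; in P::=c c P R, the suffix after P is nullable (adds nothing new); in R'::=P, the suffix after P is empty, so FOLLOW(P) ⊇ FOLLOW(R') = {$, b, c}. Thus FOLLOW(P) = {$, b, c}.
FOLLOW(R'): in R::=R' b, R' is followed by b with FIRST {b}; in R::=R', the suffix after R' is empty, so FOLLOW(R') ⊇ FOLLOW(R) = {$, b, c}; in P::=c R' b R' (occurrence 1), R' is followed by b R' with FIRST {b}; in P::=c R' b R' (occurrence 2), the suffix after R' is empty, so FOLLOW(R') ⊇ FOLLOW(P) = {$, b, c}; in P::=R R' c, R' is followed by c with FIRST {c}. Thus FOLLOW(R') = {$, b, c}.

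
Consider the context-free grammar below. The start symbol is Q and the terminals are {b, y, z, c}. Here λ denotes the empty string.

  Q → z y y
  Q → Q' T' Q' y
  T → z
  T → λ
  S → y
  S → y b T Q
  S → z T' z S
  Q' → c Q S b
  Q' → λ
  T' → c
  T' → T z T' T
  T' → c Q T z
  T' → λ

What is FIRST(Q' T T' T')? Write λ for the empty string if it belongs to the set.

FIRST(T): from T→z we get {z}; from T→λ we get {λ}. So FIRST(T) = {λ, z}.
FIRST(S): from S→y we get {y}; from S→y b T Q we get {y}; from S→z T' z S we get {z}. So FIRST(S) = {y, z}.
FIRST(Q'): from Q'→c Q S b we get {c}; from Q'→λ we get {λ}. So FIRST(Q') = {λ, c}.
FIRST(T'): from T'→c we get {c}; from T'→T z T' T we get {z}; from T'→c Q T z we get {c}; from T'→λ we get {λ}. So FIRST(T') = {λ, c, z}.
FIRST(Q): from Q→z y y we get {z}; from Q→Q' T' Q' y we get {c, y, z}. So FIRST(Q) = {c, y, z}.
FIRST(Q' T T' T'): take FIRST of each symbol in turn, carrying on past any symbol whose FIRST contains λ; result {λ, c, z}.

{λ, c, z}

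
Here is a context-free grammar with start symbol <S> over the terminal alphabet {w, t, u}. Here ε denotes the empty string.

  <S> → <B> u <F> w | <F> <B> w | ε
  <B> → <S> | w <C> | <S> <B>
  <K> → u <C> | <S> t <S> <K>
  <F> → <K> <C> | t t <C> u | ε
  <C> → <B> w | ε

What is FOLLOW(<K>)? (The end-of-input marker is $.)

{t, u, w}

FIRST(<S>): from <S>→<B> u <F> w we get {t, u, w}; from <S>→<F> <B> w we get {t, u, w}; from <S>→ε we get {ε}. So FIRST(<S>) = {ε, t, u, w}.
FIRST(<B>): from <B>→<S> we get {ε, t, u, w}; from <B>→w <C> we get {w}; from <B>→<S> <B> we get {ε, t, u, w}. So FIRST(<B>) = {ε, t, u, w}.
FIRST(<K>): from <K>→u <C> we get {u}; from <K>→<S> t <S> <K> we get {t, u, w}. So FIRST(<K>) = {t, u, w}.
FIRST(<F>): from <F>→<K> <C> we get {t, u, w}; from <F>→t t <C> u we get {t}; from <F>→ε we get {ε}. So FIRST(<F>) = {ε, t, u, w}.
FIRST(<C>): from <C>→<B> w we get {t, u, w}; from <C>→ε we get {ε}. So FIRST(<C>) = {ε, t, u, w}.
FOLLOW(<S>) includes $ since <S> is the start symbol.
FOLLOW(<B>): in <S>→<B> u <F> w, <B> is followed by u <F> w with FIRST {u}; in <S>→<F> <B> w, <B> is followed by w with FIRST {w}; in <B>→<S> <B>, the suffix after <B> is empty (adds nothing new); in <C>→<B> w, <B> is followed by w with FIRST {w}. Thus FOLLOW(<B>) = {u, w}.
FOLLOW(<S>): in <B>→<S>, the suffix after <S> is empty, so FOLLOW(<S>) ⊇ FOLLOW(<B>) = {u, w}; in <B>→<S> <B>, <S> is followed by <B> with FIRST {ε, t, u, w}; in <B>→<S> <B>, the suffix after <S> is nullable, so FOLLOW(<S>) ⊇ FOLLOW(<B>) = {u, w}; in <K>→<S> t <S> <K> (occurrence 1), <S> is followed by t <S> <K> with FIRST {t}; in <K>→<S> t <S> <K> (occurrence 2), <S> is followed by <K> with FIRST {t, u, w}. Thus FOLLOW(<S>) = {$, t, u, w}.
FOLLOW(<F>): in <S>→<B> u <F> w, <F> is followed by w with FIRST {w}; in <S>→<F> <B> w, <F> is followed by <B> w with FIRST {t, u, w}. Thus FOLLOW(<F>) = {t, u, w}.
FOLLOW(<K>): in <K>→<S> t <S> <K>, the suffix after <K> is empty (adds nothing new); in <F>→<K> <C>, <K> is followed by <C> with FIRST {ε, t, u, w}; in <F>→<K> <C>, the suffix after <K> is nullable, so FOLLOW(<K>) ⊇ FOLLOW(<F>) = {t, u, w}. Thus FOLLOW(<K>) = {t, u, w}.
FOLLOW(<C>): in <B>→w <C>, the suffix after <C> is empty, so FOLLOW(<C>) ⊇ FOLLOW(<B>) = {u, w}; in <K>→u <C>, the suffix after <C> is empty, so FOLLOW(<C>) ⊇ FOLLOW(<K>) = {t, u, w}; in <F>→<K> <C>, the suffix after <C> is empty, so FOLLOW(<C>) ⊇ FOLLOW(<F>) = {t, u, w}; in <F>→t t <C> u, <C> is followed by u with FIRST {u}. Thus FOLLOW(<C>) = {t, u, w}.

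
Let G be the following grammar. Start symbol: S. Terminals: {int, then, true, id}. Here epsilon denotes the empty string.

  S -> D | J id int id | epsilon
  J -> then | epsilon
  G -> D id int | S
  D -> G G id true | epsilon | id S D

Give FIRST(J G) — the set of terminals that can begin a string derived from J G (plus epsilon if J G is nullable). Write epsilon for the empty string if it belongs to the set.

{epsilon, id, then}

FIRST(J): from J->then we get {then}; from J->epsilon we get {epsilon}. So FIRST(J) = {epsilon, then}.
FIRST(S): from S->D we get {epsilon, id, then}; from S->J id int id we get {id, then}; from S->epsilon we get {epsilon}. So FIRST(S) = {epsilon, id, then}.
FIRST(G): from G->D id int we get {id, then}; from G->S we get {epsilon, id, then}. So FIRST(G) = {epsilon, id, then}.
FIRST(D): from D->G G id true we get {id, then}; from D->epsilon we get {epsilon}; from D->id S D we get {id}. So FIRST(D) = {epsilon, id, then}.
FIRST(J G): take FIRST of each symbol in turn, carrying on past any symbol whose FIRST contains epsilon; result {epsilon, id, then}.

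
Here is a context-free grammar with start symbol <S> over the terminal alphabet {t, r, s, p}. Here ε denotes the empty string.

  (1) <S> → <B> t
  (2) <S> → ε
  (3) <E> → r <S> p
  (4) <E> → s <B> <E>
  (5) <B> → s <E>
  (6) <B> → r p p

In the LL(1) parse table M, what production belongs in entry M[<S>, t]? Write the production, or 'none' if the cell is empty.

none

FIRST(<E>) = {r, s}
FIRST(<B>) = {r, s}
FIRST(<S>) = {ε, r, s}  (via <B> t)
FOLLOW(<S>) includes $ since <S> is the start symbol.
FOLLOW(<S>): in <E>→r <S> p, <S> is followed by p with FIRST {p}. Thus FOLLOW(<S>) = {$, p}.
For <S> → <B> t: FIRST(<B> t) = {r, s}, so it goes in M[<S>, t] for t ∈ {r, s}.
For <S> → ε: FIRST(ε) = {ε}, so it goes in M[<S>, t] for t ∈ {}; since ε ∈ FIRST, also for every t ∈ FOLLOW(<S>) = {$, p}.
None of these place a production in M[<S>, t].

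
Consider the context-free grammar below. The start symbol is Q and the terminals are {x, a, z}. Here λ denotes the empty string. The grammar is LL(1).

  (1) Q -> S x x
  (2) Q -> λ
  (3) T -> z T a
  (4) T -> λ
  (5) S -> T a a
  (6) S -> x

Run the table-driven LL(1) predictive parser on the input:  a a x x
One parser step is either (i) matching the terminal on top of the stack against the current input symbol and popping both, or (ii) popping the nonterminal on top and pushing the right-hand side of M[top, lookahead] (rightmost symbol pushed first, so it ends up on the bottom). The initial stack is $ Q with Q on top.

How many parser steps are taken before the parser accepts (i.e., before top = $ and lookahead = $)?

7

     Stack        Input      Action
  1  $ Q          a a x x $  expand Q -> S x x
  2  $ x x S      a a x x $  expand S -> T a a
  3  $ x x a a T  a a x x $  expand T -> λ
  4  $ x x a a    a a x x $  match a
  5  $ x x a      a x x $    match a
  6  $ x x        x x $      match x
  7  $ x          x $        match x
Accept reached after 7 steps.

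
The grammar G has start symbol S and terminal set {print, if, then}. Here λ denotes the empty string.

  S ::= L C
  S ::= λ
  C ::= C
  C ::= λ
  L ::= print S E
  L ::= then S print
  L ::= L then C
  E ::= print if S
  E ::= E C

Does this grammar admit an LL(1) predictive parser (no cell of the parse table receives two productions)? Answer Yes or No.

No

FIRST(S) = {λ, print, then}
FIRST(C) = {λ}
FIRST(L) = {print, then}
FIRST(E) = {print}
FOLLOW(S) = {$, print, then}
FOLLOW(C) = {$, print, then}
FOLLOW(L) = {$, print, then}
FOLLOW(E) = {$, print, then}
Cell M[C, $] receives both C ::= C and C ::= λ — the grammar is not LL(1).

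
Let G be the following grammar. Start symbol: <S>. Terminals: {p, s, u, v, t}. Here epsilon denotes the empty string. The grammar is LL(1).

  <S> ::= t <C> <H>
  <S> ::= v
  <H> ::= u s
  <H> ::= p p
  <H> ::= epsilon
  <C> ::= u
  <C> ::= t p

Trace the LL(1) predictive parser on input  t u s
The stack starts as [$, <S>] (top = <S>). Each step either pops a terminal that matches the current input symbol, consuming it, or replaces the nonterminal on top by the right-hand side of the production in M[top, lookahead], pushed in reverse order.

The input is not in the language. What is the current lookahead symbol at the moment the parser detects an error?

s

step 1: stack=$ <S>  input=t u s $  — expand <S> ::= t <C> <H>
step 2: stack=$ <H> <C> t  input=t u s $  — match t
step 3: stack=$ <H> <C>  input=u s $  — expand <C> ::= u
step 4: stack=$ <H> u  input=u s $  — match u
step 5: stack=$ <H>  input=s $  — error: M[<H>, s] is empty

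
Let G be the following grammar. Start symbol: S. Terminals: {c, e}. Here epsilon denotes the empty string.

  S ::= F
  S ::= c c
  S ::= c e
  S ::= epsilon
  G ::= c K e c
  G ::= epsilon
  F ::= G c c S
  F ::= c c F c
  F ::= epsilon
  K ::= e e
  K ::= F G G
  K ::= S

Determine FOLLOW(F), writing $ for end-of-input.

FIRST(G): from G::=c K e c we get {c}; from G::=epsilon we get {epsilon}. So FIRST(G) = {epsilon, c}.
FIRST(F): from F::=G c c S we get {c}; from F::=c c F c we get {c}; from F::=epsilon we get {epsilon}. So FIRST(F) = {epsilon, c}.
FIRST(S): from S::=F we get {epsilon, c}; from S::=c c we get {c}; from S::=c e we get {c}; from S::=epsilon we get {epsilon}. So FIRST(S) = {epsilon, c}.
FIRST(K): from K::=e e we get {e}; from K::=F G G we get {epsilon, c}; from K::=S we get {epsilon, c}. So FIRST(K) = {epsilon, c, e}.
FOLLOW(S) includes $ since S is the start symbol.
FOLLOW(K): in G::=c K e c, K is followed by e c with FIRST {e}. Thus FOLLOW(K) = {e}.
FOLLOW(G): in F::=G c c S, G is followed by c c S with FIRST {c}; in K::=F G G (occurrence 1), G is followed by G with FIRST {epsilon, c}; in K::=F G G (occurrence 1), the suffix after G is nullable, so FOLLOW(G) ⊇ FOLLOW(K) = {e}; in K::=F G G (occurrence 2), the suffix after G is empty, so FOLLOW(G) ⊇ FOLLOW(K) = {e}. Thus FOLLOW(G) = {c, e}.
FOLLOW(S): in F::=G c c S, the suffix after S is empty, so FOLLOW(S) ⊇ FOLLOW(F) = {$, c, e}; in K::=S, the suffix after S is empty, so FOLLOW(S) ⊇ FOLLOW(K) = {e}. Thus FOLLOW(S) = {$, c, e}.
FOLLOW(F): in S::=F, the suffix after F is empty, so FOLLOW(F) ⊇ FOLLOW(S) = {$, c, e}; in F::=c c F c, F is followed by c with FIRST {c}; in K::=F G G, F is followed by G G with FIRST {epsilon, c}; in K::=F G G, the suffix after F is nullable, so FOLLOW(F) ⊇ FOLLOW(K) = {e}. Thus FOLLOW(F) = {$, c, e}.

{$, c, e}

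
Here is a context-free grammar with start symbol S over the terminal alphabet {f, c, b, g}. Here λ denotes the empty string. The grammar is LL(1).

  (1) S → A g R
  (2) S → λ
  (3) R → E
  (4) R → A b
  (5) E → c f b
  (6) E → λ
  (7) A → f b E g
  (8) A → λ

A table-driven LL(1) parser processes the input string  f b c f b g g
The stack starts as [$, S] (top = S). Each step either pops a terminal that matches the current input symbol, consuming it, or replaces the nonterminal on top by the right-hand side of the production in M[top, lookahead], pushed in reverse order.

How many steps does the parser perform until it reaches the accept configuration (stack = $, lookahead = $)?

12

step 1: stack=$ S  input=f b c f b g g $  — expand S → A g R
step 2: stack=$ R g A  input=f b c f b g g $  — expand A → f b E g
step 3: stack=$ R g g E b f  input=f b c f b g g $  — match f
step 4: stack=$ R g g E b  input=b c f b g g $  — match b
step 5: stack=$ R g g E  input=c f b g g $  — expand E → c f b
step 6: stack=$ R g g b f c  input=c f b g g $  — match c
step 7: stack=$ R g g b f  input=f b g g $  — match f
step 8: stack=$ R g g b  input=b g g $  — match b
step 9: stack=$ R g g  input=g g $  — match g
step 10: stack=$ R g  input=g $  — match g
step 11: stack=$ R  input=$  — expand R → E
step 12: stack=$ E  input=$  — expand E → λ
Accept reached after 12 steps.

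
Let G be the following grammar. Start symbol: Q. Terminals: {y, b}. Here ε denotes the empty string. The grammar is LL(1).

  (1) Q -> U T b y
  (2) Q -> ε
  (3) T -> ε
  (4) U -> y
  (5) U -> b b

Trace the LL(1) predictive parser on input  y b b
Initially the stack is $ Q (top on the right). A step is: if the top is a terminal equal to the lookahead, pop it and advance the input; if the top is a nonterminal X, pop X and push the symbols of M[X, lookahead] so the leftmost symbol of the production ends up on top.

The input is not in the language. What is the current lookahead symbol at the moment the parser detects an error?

step 1: stack=$ Q  input=y b b $  — expand Q -> U T b y
step 2: stack=$ y b T U  input=y b b $  — expand U -> y
step 3: stack=$ y b T y  input=y b b $  — match y
step 4: stack=$ y b T  input=b b $  — expand T -> ε
step 5: stack=$ y b  input=b b $  — match b
step 6: stack=$ y  input=b $  — error: top is terminal y but lookahead is b

b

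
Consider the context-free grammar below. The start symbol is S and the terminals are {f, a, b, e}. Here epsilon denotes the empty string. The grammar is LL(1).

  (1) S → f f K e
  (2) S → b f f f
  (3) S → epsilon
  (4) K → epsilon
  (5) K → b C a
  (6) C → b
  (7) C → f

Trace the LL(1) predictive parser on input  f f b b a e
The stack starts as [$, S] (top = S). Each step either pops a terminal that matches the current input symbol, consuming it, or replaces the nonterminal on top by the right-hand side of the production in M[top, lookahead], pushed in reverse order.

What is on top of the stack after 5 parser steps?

step 1: stack=$ S  input=f f b b a e $  — expand S → f f K e
step 2: stack=$ e K f f  input=f f b b a e $  — match f
step 3: stack=$ e K f  input=f b b a e $  — match f
step 4: stack=$ e K  input=b b a e $  — expand K → b C a
step 5: stack=$ e a C b  input=b b a e $  — match b
Stack after step 5: $ e a C (top = C).

C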